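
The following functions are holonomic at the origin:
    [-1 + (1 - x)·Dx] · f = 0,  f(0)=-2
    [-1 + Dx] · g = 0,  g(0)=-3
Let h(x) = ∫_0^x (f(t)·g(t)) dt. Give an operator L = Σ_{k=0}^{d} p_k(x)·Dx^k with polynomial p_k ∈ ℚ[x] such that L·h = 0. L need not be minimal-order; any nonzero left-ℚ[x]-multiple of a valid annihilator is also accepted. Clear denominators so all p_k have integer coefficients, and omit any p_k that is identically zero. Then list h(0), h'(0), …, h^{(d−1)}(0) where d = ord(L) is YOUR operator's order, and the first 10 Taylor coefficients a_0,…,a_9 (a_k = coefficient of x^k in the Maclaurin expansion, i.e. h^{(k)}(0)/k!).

L = (2 - x)·Dx + (-1 + x)·Dx^2  (order 2).
h: a_k = 0, 6, 6, 5, 4, 13/4, 163/60, 1957/840, 685/336, 109601/60480, …
ICs: h(0) = 0, h′(0) = 6.

f: a_k = -2, -2, -2, -2, -2, -2, -2, -2, -2, -2, …
g: a_k = -3, -3, -3/2, -1/2, -1/8, -1/40, -1/240, -1/1680, -1/13440, -1/120960, …
L₀ := L_f ⊗_s L_g (sym. prod.), ord ≤ 1.
∫: right-multiply L₀ by Dx.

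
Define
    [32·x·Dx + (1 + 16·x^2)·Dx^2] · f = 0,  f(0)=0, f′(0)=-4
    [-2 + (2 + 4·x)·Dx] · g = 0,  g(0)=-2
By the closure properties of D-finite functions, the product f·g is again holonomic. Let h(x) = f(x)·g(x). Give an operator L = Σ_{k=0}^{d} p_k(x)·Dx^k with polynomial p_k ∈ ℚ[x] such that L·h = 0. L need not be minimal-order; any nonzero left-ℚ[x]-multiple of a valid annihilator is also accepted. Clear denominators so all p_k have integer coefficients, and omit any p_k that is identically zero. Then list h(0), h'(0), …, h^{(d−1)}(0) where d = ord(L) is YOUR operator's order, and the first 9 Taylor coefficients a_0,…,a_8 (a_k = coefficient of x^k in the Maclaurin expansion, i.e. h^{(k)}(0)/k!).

f: a_k = 0, -4, 0, 64/3, 0, -1024/5, 0, 16384/7, 0, …
g: a_k = -2, -2, 1, -1, 5/4, -7/4, 21/8, -33/8, 429/64, …
h₀=f·g: eliminate ⇒ L₀, order ≤ 2·1.
L = (3 - 32·x - 16·x^2) + (-2 + 28·x + 96·x^2 + 64·x^3)·Dx + (1 + 4·x + 20·x^2 + 64·x^3 + 64·x^4)·Dx^2  (order 2).
h: a_k = 0, 8, 8, -140/3, -116/3, 6389/15, 5929/15, -1022653/210, -944407/210, …
ICs: h(0) = 0, h′(0) = 8.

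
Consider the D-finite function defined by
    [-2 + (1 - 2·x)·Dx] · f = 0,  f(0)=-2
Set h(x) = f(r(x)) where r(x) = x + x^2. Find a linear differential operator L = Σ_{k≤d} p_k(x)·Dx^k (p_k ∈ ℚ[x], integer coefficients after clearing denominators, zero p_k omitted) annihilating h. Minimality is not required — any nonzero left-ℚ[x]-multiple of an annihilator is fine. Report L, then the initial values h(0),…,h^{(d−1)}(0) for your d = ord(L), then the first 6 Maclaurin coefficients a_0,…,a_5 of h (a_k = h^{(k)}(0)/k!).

L = (2 + 4·x) + (-1 + 2·x + 2·x^2)·Dx  (order 1).
h: a_k = -2, -4, -12, -32, -88, -240, …
ICs: h(0) = -2.

f: a_k = -2, -4, -8, -16, -32, -64, …
Substitute x→r, Dx→(1/r')Dx; clear ⇒ L₀.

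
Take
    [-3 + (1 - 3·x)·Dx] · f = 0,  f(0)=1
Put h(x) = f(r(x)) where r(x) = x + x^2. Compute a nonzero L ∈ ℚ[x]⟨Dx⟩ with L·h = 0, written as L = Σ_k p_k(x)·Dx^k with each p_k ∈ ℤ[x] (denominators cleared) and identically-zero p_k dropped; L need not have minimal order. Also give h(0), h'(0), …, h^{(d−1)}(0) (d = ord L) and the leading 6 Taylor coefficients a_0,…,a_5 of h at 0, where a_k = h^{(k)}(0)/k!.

L = (3 + 6·x) + (-1 + 3·x + 3·x^2)·Dx  (order 1).
h: a_k = 1, 3, 12, 45, 171, 648, …
ICs: h(0) = 1.

f: a_k = 1, 3, 9, 27, 81, 243, …
Substitute x→r, Dx→(1/r')Dx; clear ⇒ L₀.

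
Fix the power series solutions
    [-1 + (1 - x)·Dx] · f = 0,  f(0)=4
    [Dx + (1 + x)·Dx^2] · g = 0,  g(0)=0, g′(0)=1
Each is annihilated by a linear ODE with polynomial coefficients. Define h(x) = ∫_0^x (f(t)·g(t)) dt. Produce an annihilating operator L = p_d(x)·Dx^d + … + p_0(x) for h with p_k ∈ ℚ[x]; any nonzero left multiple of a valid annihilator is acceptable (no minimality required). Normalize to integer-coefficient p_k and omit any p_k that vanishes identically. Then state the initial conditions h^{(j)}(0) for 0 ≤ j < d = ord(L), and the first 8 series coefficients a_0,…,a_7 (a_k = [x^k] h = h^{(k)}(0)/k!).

f: a_k = 4, 4, 4, 4, 4, 4, 4, 4, …
g: a_k = 0, 1, -1/2, 1/3, -1/4, 1/5, -1/6, 1/7, …
Product ⇒ symmetric product L₀, ord ≤ 2.
h=∫₀ˣh₀: take L = L₀·Dx.
L = Dx + (1 + 3·x)·Dx^2 + (-1 + x^2)·Dx^3  (order 3).
h: a_k = 0, 0, 2, 2/3, 5/6, 7/15, 47/90, 37/105, …
ICs: h(0) = 0, h′(0) = 0, h′′(0) = 4.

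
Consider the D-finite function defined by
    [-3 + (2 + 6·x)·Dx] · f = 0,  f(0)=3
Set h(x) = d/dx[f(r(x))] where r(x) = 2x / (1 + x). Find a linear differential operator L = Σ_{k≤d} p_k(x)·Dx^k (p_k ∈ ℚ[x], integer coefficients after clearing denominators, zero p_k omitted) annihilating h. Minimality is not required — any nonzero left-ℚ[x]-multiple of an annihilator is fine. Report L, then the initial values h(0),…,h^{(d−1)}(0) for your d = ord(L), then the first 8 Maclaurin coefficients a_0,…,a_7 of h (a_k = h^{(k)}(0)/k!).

f: a_k = 3, 9/2, -27/8, 81/16, -1215/128, 5103/256, -45927/1024, 216513/2048, …
f∘r: x↦r, Dx↦Dx/r' in L_f ⇒ L₀.
Derive L from L₀ (diff closure).
L = (-5 - 14·x) + (-1 - 8·x - 7·x^2)·Dx  (order 1).
h: a_k = 9, -45, 459/2, -2583/2, 62055/8, -386883/8, 4934475/16, -31944663/16, …
ICs: h(0) = 9.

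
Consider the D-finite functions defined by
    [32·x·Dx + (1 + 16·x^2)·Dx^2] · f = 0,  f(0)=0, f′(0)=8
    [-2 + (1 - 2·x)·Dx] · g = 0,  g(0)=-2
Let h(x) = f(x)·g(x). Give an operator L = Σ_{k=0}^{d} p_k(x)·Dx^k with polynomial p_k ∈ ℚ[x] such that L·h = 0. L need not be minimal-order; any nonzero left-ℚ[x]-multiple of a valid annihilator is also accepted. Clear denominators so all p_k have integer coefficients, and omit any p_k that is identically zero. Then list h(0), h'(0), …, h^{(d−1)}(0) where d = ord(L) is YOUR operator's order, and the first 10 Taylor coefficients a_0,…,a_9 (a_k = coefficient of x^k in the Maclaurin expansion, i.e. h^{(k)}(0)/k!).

f: a_k = 0, 8, 0, -128/3, 0, 2048/5, 0, -32768/7, 0, 524288/9, …
g: a_k = -2, -4, -8, -16, -32, -64, -128, -256, -512, -1024, …
f·g: L₀ = L_f ⊗_s L_g, ord ≤ 2·1.
L = 64·x + (4 - 32·x + 128·x^2)·Dx + (-1 + 2·x - 16·x^2 + 32·x^3)·Dx^2  (order 2).
h: a_k = 0, -16, -32, 64/3, 128/3, -11008/15, -22016/15, 674816/105, 1349632/105, -28602368/315, …
ICs: h(0) = 0, h′(0) = -16.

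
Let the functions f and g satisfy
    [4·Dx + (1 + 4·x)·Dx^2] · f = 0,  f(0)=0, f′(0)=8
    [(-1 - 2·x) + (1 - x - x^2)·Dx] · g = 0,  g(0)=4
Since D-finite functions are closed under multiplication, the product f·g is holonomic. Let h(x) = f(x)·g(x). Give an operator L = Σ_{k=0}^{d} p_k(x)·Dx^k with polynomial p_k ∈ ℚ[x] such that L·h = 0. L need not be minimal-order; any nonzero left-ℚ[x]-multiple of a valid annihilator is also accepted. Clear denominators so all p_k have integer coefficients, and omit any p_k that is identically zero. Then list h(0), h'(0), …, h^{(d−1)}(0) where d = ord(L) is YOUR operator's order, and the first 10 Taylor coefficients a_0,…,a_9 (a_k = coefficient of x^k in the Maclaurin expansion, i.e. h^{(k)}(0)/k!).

L = (6 + 16·x) + (-2 + 16·x + 20·x^2)·Dx + (-1 - 3·x + 5·x^2 + 4·x^3)·Dx^2  (order 2).
h: a_k = 0, 32, -32, 512/3, -1120/3, 21536/15, -65984/15, 551648/35, -5688224/105, 12260096/63, …
ICs: h(0) = 0, h′(0) = 32.

f: a_k = 0, 8, -16, 128/3, -128, 2048/5, -4096/3, 32768/7, -16384, 524288/9, …
g: a_k = 4, 4, 8, 12, 20, 32, 52, 84, 136, 220, …
L₀ := L_f ⊗_s L_g (sym. prod.), ord ≤ 2.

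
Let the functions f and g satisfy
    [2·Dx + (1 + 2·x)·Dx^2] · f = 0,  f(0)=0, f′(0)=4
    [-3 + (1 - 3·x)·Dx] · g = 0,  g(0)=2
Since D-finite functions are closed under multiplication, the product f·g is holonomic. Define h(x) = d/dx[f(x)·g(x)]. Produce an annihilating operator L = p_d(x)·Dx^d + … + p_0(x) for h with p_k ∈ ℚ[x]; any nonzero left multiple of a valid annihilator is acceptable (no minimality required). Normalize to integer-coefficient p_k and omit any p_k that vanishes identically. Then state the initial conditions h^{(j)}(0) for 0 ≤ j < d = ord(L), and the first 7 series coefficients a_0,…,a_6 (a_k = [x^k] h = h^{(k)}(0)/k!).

L = 24 + (5 + 30·x)·Dx + (-1 + x + 6·x^2)·Dx^2  (order 2).
h: a_k = 8, 32, 176, 640, 2528, 44224/5, 157344/5, …
ICs: h(0) = 8, h′(0) = 32.

f: a_k = 0, 4, -4, 16/3, -8, 64/5, -64/3, …
g: a_k = 2, 6, 18, 54, 162, 486, 1458, …
L₀ := L_f ⊗_s L_g (sym. prod.), ord ≤ 2.
h₀' ⇒ L via d/dx closure of L₀.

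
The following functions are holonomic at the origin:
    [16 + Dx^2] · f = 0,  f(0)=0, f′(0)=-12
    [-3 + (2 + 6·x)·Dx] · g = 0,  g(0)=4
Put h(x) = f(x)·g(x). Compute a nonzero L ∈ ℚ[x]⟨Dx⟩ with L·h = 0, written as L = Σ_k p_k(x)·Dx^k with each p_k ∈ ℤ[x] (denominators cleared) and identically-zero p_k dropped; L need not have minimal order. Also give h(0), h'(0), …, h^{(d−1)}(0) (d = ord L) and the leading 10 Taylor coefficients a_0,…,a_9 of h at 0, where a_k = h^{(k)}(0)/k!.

L = (91 + 384·x + 576·x^2) + (-12 - 36·x)·Dx + (4 + 24·x + 36·x^2)·Dx^2  (order 2).
h: a_k = 0, -48, -72, 182, 111, -3781/40, -20523/80, 3137023/6720, -855943/896, 4801378103/1935360, …
ICs: h(0) = 0, h′(0) = -48.

f: a_k = 0, -12, 0, 32, 0, -128/5, 0, 1024/105, 0, -2048/945, …
g: a_k = 4, 6, -9/2, 27/4, -405/32, 1701/64, -15309/256, 72171/512, -2814669/8192, 14073345/16384, …
L₀ := L_f ⊗_s L_g (sym. prod.), ord ≤ 2.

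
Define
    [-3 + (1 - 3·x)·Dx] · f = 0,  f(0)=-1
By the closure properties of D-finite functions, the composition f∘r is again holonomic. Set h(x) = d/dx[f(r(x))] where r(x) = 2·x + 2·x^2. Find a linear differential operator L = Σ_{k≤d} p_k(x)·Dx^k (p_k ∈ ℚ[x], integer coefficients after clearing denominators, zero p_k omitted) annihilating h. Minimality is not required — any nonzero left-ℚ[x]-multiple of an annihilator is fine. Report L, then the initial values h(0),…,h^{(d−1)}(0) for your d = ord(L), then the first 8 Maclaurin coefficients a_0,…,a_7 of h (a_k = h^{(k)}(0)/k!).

f: a_k = -1, -3, -9, -27, -81, -243, -729, -2187, …
Change of var in L_f (x↦r) gives L₀.
Differentiate: ansatz ord ≤ ord L₀ ⇒ L.
L = (14 + 36·x + 36·x^2) + (-1 + 4·x + 18·x^2 + 12·x^3)·Dx  (order 1).
h: a_k = -6, -84, -864, -7920, -68040, -561168, -4499712, -35344512, …
ICs: h(0) = -6.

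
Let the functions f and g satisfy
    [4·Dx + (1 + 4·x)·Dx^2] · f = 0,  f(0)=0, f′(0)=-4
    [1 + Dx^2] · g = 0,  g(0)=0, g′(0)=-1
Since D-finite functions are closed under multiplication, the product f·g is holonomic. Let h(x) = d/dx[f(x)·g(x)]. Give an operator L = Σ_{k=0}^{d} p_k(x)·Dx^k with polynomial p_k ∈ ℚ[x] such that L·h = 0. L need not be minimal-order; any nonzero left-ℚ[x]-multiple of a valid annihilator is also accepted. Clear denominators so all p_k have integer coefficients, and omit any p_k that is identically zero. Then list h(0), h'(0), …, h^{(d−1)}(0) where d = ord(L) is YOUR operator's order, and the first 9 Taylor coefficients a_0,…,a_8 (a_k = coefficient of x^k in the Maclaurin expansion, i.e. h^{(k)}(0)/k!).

f: a_k = 0, -4, 8, -64/3, 64, -1024/5, 2048/3, -16384/7, 8192, …
g: a_k = 0, -1, 0, 1/6, 0, -1/120, 0, 1/5040, 0, …
Product ⇒ symmetric product L₀, ord ≤ 4.
h=h₀': d/dx-closure on L₀ ⇒ L.
L = (-12355 - 1064·x - 6288·x^2 - 16128·x^3 - 13568·x^4 + 6144·x^5 + 4096·x^6) + (-3384 - 15968·x - 14080·x^2 - 15360·x^3 + 10240·x^4 + 8192·x^5)·Dx + (-12502 - 2384·x - 10016·x^2 - 19968·x^3 - 14848·x^4 + 12288·x^5 + 8192·x^6)·Dx^2 + (-3384 - 15968·x - 14080·x^2 - 15360·x^3 + 10240·x^4 + 8192·x^5)·Dx^3 + (-147 - 1320·x - 3728·x^2 - 3840·x^3 - 1280·x^4 + 6144·x^5 + 4096·x^6)·Dx^4  (order 4).
h: a_k = 0, 8, -24, 248/3, -940/3, 3623/3, -70567/15, 1162534/63, -1017923/14, …
ICs: h(0) = 0, h′(0) = 8, h′′(0) = -48, h′′′(0) = 496.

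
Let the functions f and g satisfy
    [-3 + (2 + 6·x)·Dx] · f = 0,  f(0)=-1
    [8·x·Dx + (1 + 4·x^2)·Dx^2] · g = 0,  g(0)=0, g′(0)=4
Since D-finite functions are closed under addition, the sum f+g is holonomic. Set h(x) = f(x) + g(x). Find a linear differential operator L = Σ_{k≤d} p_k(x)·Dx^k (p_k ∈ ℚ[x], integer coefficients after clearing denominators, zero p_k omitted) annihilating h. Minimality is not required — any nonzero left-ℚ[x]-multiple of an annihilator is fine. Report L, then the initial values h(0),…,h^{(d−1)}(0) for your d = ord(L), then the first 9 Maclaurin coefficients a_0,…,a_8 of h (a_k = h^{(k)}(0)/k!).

f: a_k = -1, -3/2, 9/8, -27/16, 405/128, -1701/256, 15309/1024, -72171/2048, 2814669/32768, …
g: a_k = 0, 4, 0, -16/3, 0, 64/5, 0, -256/7, 0, …
f+g: L₀ = lclm(L_f,L_g), ord ≤ 1+2.
L = (-48 - 360·x + 576·x^2 + 864·x^3)·Dx + (-59 - 192·x - 120·x^2 + 2304·x^3 + 3024·x^4)·Dx^2 + (-6 + 14·x + 144·x^2 + 272·x^3 + 672·x^4 + 864·x^5)·Dx^3  (order 3).
h: a_k = -1, 5/2, 9/8, -337/48, 405/128, 7879/1280, 15309/1024, -1029485/14336, 2814669/32768, …
ICs: h(0) = -1, h′(0) = 5/2, h′′(0) = 9/4.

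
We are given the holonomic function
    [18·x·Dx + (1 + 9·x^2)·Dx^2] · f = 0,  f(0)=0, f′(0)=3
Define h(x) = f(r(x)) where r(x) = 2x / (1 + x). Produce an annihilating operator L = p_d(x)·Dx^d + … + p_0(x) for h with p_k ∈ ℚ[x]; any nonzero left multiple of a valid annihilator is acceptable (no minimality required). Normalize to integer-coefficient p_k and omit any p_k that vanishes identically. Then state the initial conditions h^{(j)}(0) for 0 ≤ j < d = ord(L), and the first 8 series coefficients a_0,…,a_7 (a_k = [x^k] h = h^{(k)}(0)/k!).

L = (2 + 74·x)·Dx + (1 + 2·x + 37·x^2)·Dx^2  (order 2).
h: a_k = 0, 6, -6, -66, 210, 5646/5, -7062, -124158/7, …
ICs: h(0) = 0, h′(0) = 6.

f: a_k = 0, 3, 0, -9, 0, 243/5, 0, -2187/7, …
Substitute x→r, Dx→(1/r')Dx; clear ⇒ L₀.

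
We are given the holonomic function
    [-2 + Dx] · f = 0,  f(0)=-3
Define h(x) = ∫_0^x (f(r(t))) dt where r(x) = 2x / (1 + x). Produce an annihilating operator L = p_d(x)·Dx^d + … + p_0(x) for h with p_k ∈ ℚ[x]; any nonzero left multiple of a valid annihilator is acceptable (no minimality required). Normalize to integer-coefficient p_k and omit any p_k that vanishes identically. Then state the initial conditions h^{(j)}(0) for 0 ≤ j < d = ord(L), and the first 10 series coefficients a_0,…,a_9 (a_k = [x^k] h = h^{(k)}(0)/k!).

f: a_k = -3, -6, -6, -4, -2, -4/5, -4/15, -8/105, -2/105, -4/945, …
Substitute x→r, Dx→(1/r')Dx; clear ⇒ L₀.
h=∫₀ˣh₀: take L = L₀·Dx.
L = -4·Dx + (1 + 2·x + x^2)·Dx^2  (order 2).
h: a_k = 0, -3, -6, -4, 1, 4/5, -14/15, 44/105, 17/210, -316/945, …
ICs: h(0) = 0, h′(0) = -3.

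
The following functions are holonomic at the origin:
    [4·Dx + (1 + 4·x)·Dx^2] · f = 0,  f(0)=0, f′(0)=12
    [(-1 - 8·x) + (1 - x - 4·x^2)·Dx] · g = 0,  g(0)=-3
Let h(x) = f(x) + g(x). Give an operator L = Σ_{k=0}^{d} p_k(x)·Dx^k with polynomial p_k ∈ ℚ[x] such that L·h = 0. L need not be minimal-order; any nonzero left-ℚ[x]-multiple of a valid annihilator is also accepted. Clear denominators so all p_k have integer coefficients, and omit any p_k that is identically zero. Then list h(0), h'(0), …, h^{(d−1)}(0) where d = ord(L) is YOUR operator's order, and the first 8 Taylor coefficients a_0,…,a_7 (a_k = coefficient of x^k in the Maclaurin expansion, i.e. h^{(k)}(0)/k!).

L = (-268 - 1616·x - 5504·x^2 - 4608·x^3 - 6144·x^4)·Dx + (-11 - 360·x - 3008·x^2 - 7680·x^3 - 9472·x^4 - 10240·x^5)·Dx^2 + (7 + 67·x + 154·x^2 - 136·x^3 - 928·x^4 - 2176·x^5 - 2048·x^6)·Dx^3  (order 3).
h: a_k = -3, 9, -39, 37, -279, 2097/5, -2591, 39891/7, …
ICs: h(0) = -3, h′(0) = 9, h′′(0) = -78.

f: a_k = 0, 12, -24, 64, -192, 3072/5, -2048, 49152/7, …
g: a_k = -3, -3, -15, -27, -87, -195, -543, -1323, …
L₀ := lclm(L_f,L_g); ord L₀ ≤ 2+1.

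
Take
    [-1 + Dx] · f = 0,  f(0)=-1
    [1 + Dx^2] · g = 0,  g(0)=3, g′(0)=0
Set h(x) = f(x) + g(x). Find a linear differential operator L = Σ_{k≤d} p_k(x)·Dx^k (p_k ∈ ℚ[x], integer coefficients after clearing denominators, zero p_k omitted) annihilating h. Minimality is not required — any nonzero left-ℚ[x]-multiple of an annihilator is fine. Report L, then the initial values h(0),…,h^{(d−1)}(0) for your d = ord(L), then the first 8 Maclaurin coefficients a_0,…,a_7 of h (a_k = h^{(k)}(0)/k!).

f: a_k = -1, -1, -1/2, -1/6, -1/24, -1/120, -1/720, -1/5040, …
g: a_k = 3, 0, -3/2, 0, 1/8, 0, -1/240, 0, …
f+g: L₀ = lclm(L_f,L_g), ord ≤ 1+2.
L = -1 + Dx - Dx^2 + Dx^3  (order 3).
h: a_k = 2, -1, -2, -1/6, 1/12, -1/120, -1/180, -1/5040, …
ICs: h(0) = 2, h′(0) = -1, h′′(0) = -4.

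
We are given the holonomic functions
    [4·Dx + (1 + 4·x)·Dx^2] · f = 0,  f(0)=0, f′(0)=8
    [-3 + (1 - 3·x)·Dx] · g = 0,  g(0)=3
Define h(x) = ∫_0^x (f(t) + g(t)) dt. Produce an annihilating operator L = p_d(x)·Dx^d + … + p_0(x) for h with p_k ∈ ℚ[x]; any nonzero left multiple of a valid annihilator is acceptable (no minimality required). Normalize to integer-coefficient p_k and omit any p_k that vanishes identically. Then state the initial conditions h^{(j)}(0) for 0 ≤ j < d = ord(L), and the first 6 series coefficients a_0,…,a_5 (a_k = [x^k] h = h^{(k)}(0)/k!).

f: a_k = 0, 8, -16, 128/3, -128, 2048/5, …
g: a_k = 3, 9, 27, 81, 243, 729, …
Weyl lclm of L_f,L_g ⇒ L₀ (ord ≤ 3).
Integrate: L := L₀·Dx.
L = (-204 - 144·x)·Dx^2 + (-11 - 312·x - 288·x^2)·Dx^3 + (5 + 11·x - 54·x^2 - 72·x^3)·Dx^4  (order 4).
h: a_k = 0, 3, 17/2, 11/3, 371/12, 23, …
ICs: h(0) = 0, h′(0) = 3, h′′(0) = 17, h′′′(0) = 22.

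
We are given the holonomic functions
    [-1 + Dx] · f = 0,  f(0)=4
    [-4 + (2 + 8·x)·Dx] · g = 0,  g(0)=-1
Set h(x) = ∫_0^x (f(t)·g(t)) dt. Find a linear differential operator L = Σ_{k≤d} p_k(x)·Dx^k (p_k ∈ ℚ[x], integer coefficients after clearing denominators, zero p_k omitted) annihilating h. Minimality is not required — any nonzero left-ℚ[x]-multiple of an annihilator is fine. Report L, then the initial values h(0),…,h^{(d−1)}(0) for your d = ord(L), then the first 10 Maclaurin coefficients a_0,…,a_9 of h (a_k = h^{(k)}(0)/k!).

L = (-3 - 4·x)·Dx + (1 + 4·x)·Dx^2  (order 2).
h: a_k = 0, -4, -6, -2/3, -19/6, 53/10, -2371/180, 43487/1260, -323377/3360, 25470911/90720, …
ICs: h(0) = 0, h′(0) = -4.

f: a_k = 4, 4, 2, 2/3, 1/6, 1/30, 1/180, 1/1260, 1/10080, 1/90720, …
g: a_k = -1, -2, 2, -4, 10, -28, 84, -264, 858, -2860, …
Product ⇒ symmetric product L₀, ord ≤ 1.
∫: right-multiply L₀ by Dx.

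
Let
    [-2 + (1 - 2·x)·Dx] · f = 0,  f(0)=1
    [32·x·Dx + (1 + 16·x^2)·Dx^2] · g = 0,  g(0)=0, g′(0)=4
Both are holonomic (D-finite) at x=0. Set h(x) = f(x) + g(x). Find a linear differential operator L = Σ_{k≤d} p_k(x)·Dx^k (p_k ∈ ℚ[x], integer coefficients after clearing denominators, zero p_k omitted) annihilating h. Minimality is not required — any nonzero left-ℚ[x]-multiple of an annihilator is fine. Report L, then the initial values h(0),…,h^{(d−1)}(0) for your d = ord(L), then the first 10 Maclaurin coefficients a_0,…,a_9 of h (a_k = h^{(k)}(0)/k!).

L = (-32 + 256·x + 1536·x^2)·Dx + (14 - 32·x - 160·x^2 + 1536·x^3)·Dx^2 + (-1 - 6·x - 96·x^3 + 256·x^4)·Dx^3  (order 3).
h: a_k = 1, 6, 4, -40/3, 16, 1184/5, 64, -15488/7, 256, 266752/9, …
ICs: h(0) = 1, h′(0) = 6, h′′(0) = 8.

f: a_k = 1, 2, 4, 8, 16, 32, 64, 128, 256, 512, …
g: a_k = 0, 4, 0, -64/3, 0, 1024/5, 0, -16384/7, 0, 262144/9, …
h₀=f+g: left-lcm gives L₀, ord ≤ 3.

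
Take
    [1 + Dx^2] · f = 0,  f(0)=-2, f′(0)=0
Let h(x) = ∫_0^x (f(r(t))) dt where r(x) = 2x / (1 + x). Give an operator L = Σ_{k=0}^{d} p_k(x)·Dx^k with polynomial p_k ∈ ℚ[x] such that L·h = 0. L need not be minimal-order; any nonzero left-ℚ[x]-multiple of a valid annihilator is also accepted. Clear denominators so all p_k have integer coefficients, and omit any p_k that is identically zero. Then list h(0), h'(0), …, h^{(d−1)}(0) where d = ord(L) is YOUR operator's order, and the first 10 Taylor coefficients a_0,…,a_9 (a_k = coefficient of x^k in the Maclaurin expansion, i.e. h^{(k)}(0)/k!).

f: a_k = -2, 0, 1, 0, -1/12, 0, 1/360, 0, -1/20160, 0, …
Substitute x→r, Dx→(1/r')Dx; clear ⇒ L₀.
h=∫₀ˣh₀: take L = L₀·Dx.
L = 4·Dx + (2 + 6·x + 6·x^2 + 2·x^3)·Dx^2 + (1 + 4·x + 6·x^2 + 4·x^3 + x^4)·Dx^3  (order 3).
h: a_k = 0, -2, 0, 4/3, -2, 32/15, -16/9, 44/45, 1/5, -4708/2835, …
ICs: h(0) = 0, h′(0) = -2, h′′(0) = 0.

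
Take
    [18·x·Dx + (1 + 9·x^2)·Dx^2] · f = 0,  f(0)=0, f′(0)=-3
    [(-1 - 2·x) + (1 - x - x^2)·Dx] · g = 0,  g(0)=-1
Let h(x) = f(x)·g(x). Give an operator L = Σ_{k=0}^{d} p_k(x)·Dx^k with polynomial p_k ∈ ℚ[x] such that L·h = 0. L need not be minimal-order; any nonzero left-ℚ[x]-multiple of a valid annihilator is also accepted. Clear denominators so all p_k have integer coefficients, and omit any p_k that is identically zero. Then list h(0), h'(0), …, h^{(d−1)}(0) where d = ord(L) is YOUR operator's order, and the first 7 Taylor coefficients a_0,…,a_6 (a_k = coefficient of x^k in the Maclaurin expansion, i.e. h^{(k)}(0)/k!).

f: a_k = 0, -3, 0, 9, 0, -243/5, 0, …
g: a_k = -1, -1, -2, -3, -5, -8, -13, …
Sym-product of L_f,L_g gives L₀ (≤ ord 2).
L = (2 + 18·x + 54·x^2) + (2 - 14·x + 36·x^2 + 54·x^3)·Dx + (-1 + x - 8·x^2 + 9·x^3 + 9·x^4)·Dx^2  (order 2).
h: a_k = 0, 3, 3, -3, 0, 228/5, 228/5, …
ICs: h(0) = 0, h′(0) = 3.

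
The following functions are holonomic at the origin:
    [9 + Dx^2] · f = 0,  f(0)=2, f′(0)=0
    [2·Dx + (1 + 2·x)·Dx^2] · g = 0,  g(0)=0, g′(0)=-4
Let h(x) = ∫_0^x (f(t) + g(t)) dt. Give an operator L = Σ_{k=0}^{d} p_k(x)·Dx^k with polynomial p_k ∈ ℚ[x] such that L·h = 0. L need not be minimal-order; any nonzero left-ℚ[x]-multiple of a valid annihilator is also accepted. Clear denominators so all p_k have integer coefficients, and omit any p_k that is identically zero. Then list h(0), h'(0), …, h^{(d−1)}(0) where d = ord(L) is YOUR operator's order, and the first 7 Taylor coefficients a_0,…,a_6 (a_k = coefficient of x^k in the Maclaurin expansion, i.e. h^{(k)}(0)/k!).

f: a_k = 2, 0, -9, 0, 27/4, 0, -81/40, …
g: a_k = 0, -4, 4, -16/3, 8, -64/5, 64/3, …
Sum ⇒ L₀ = lclm(L_f,L_g) in ℚ(x)⟨Dx⟩.
h=∫h₀ ⇒ L = L₀·Dx.
L = (594 + 648·x + 648·x^2)·Dx^2 + (153 + 630·x + 972·x^2 + 648·x^3)·Dx^3 + (66 + 72·x + 72·x^2)·Dx^4 + (17 + 70·x + 108·x^2 + 72·x^3)·Dx^5  (order 5).
h: a_k = 0, 2, -2, -5/3, -4/3, 59/20, -32/15, …
ICs: h(0) = 0, h′(0) = 2, h′′(0) = -4, h′′′(0) = -10, h′′′′(0) = -32.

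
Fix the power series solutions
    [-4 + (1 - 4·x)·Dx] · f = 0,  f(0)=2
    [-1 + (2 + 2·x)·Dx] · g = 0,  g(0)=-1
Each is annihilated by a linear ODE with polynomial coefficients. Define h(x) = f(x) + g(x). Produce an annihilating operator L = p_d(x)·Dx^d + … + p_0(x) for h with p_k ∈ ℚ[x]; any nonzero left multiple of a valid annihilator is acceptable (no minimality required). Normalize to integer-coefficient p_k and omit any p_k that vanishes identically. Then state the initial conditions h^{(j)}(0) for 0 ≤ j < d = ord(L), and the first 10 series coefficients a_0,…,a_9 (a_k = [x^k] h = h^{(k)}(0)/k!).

f: a_k = 2, 8, 32, 128, 512, 2048, 8192, 32768, 131072, 524288, …
g: a_k = -1, -1/2, 1/8, -1/16, 5/128, -7/256, 21/1024, -33/2048, 429/32768, -715/65536, …
Sum ⇒ L₀ = lclm(L_f,L_g) in ℚ(x)⟨Dx⟩.
L = (-68 - 48·x) + (129 + 248·x + 144·x^2)·Dx + (-14 + 18·x + 128·x^2 + 96·x^3)·Dx^2  (order 2).
h: a_k = 1, 15/2, 257/8, 2047/16, 65541/128, 524281/256, 8388629/1024, 67108831/2048, 4294967725/32768, 34359737653/65536, …
ICs: h(0) = 1, h′(0) = 15/2.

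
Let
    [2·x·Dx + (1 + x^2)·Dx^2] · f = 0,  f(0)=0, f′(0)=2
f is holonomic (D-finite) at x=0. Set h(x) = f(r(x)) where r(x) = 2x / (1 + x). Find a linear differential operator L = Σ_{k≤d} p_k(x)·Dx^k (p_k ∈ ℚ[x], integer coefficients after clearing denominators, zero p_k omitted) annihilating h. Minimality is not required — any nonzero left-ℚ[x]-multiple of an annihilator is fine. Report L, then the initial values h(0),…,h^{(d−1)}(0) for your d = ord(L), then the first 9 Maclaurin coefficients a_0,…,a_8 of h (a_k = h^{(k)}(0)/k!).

L = (2 + 10·x)·Dx + (1 + 2·x + 5·x^2)·Dx^2  (order 2).
h: a_k = 0, 4, -4, -4/3, 12, -76/5, -44/3, 556/7, -84, …
ICs: h(0) = 0, h′(0) = 4.

f: a_k = 0, 2, 0, -2/3, 0, 2/5, 0, -2/7, 0, …
Substitute x→r, Dx→(1/r')Dx; clear ⇒ L₀.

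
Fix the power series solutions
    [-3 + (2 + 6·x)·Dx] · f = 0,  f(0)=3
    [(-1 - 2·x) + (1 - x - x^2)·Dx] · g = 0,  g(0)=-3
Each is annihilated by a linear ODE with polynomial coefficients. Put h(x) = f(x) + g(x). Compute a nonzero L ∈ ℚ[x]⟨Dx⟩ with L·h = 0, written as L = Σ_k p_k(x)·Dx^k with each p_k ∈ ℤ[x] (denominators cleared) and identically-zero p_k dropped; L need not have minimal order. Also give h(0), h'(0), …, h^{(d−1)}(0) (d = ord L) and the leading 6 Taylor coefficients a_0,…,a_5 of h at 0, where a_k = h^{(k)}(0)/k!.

f: a_k = 3, 9/2, -27/8, 81/16, -1215/128, 5103/256, …
g: a_k = -3, -3, -6, -9, -15, -24, …
h₀=f+g: left-lcm gives L₀, ord ≤ 2.
L = (33 + 117·x + 117·x^2 + 90·x^3) + (-25 - 102·x - 303·x^2 - 378·x^3 - 225·x^4)·Dx + (-2 + 22·x + 90·x^2 - 38·x^3 - 198·x^4 - 90·x^5)·Dx^2  (order 2).
h: a_k = 0, 3/2, -75/8, -63/16, -3135/128, -1041/256, …
ICs: h(0) = 0, h′(0) = 3/2.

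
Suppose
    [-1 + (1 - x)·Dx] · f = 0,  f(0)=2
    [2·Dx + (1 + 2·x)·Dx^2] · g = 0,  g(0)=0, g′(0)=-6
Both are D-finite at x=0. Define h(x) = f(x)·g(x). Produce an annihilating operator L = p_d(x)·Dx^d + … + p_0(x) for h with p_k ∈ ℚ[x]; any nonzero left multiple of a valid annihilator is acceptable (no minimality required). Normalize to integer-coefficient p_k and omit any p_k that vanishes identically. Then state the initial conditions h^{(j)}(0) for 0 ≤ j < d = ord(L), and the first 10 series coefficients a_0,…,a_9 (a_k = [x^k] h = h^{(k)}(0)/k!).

L = 2 + 6·x·Dx + (-1 - x + 2·x^2)·Dx^2  (order 2).
h: a_k = 0, -12, 0, -16, 8, -152/5, 168/5, -2664/35, 4056/35, -23672/105, …
ICs: h(0) = 0, h′(0) = -12.

f: a_k = 2, 2, 2, 2, 2, 2, 2, 2, 2, 2, …
g: a_k = 0, -6, 6, -8, 12, -96/5, 32, -384/7, 96, -512/3, …
f·g: L₀ = L_f ⊗_s L_g, ord ≤ 1·2.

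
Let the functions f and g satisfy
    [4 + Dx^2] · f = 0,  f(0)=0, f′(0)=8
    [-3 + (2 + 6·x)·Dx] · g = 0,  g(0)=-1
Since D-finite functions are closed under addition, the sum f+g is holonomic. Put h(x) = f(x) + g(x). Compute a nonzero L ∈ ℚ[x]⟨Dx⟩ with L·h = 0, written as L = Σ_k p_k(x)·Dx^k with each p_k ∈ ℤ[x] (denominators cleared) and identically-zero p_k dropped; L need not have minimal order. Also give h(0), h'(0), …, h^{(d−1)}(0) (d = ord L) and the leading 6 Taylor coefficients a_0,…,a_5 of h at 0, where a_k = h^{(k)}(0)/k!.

L = (-516 - 1152·x - 1728·x^2) + (56 + 936·x + 3456·x^2 + 3456·x^3)·Dx + (-129 - 288·x - 432·x^2)·Dx^2 + (14 + 234·x + 864·x^2 + 864·x^3)·Dx^3  (order 3).
h: a_k = -1, 13/2, 9/8, -337/48, 405/128, -21419/3840, …
ICs: h(0) = -1, h′(0) = 13/2, h′′(0) = 9/4.

f: a_k = 0, 8, 0, -16/3, 0, 16/15, …
g: a_k = -1, -3/2, 9/8, -27/16, 405/128, -1701/256, …
h₀=f+g: left-lcm gives L₀, ord ≤ 3.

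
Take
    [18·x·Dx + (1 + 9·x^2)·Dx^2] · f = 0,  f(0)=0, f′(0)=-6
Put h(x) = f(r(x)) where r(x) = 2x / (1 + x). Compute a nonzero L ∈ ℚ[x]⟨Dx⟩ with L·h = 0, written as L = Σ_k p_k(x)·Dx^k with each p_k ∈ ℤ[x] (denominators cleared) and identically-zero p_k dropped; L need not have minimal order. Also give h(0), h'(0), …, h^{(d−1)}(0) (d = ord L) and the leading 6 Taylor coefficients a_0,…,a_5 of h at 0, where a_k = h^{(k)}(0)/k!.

f: a_k = 0, -6, 0, 18, 0, -486/5, …
f∘r: x↦r, Dx↦Dx/r' in L_f ⇒ L₀.
L = (2 + 74·x)·Dx + (1 + 2·x + 37·x^2)·Dx^2  (order 2).
h: a_k = 0, -12, 12, 132, -420, -11292/5, …
ICs: h(0) = 0, h′(0) = -12.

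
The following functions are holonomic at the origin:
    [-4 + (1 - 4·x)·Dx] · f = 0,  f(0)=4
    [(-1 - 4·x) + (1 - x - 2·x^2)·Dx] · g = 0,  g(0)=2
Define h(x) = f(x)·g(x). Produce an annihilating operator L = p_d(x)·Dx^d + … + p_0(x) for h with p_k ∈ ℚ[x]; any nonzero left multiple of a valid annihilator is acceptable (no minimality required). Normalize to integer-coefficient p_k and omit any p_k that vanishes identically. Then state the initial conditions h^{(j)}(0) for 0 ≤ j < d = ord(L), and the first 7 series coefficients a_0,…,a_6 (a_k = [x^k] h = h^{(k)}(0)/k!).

L = (-5 + 4·x + 24·x^2) + (1 - 5·x + 2·x^2 + 8·x^3)·Dx  (order 1).
h: a_k = 8, 40, 184, 776, 3192, 12936, 52088, …
ICs: h(0) = 8.

f: a_k = 4, 16, 64, 256, 1024, 4096, 16384, …
g: a_k = 2, 2, 6, 10, 22, 42, 86, …
Sym-product of L_f,L_g gives L₀ (≤ ord 1).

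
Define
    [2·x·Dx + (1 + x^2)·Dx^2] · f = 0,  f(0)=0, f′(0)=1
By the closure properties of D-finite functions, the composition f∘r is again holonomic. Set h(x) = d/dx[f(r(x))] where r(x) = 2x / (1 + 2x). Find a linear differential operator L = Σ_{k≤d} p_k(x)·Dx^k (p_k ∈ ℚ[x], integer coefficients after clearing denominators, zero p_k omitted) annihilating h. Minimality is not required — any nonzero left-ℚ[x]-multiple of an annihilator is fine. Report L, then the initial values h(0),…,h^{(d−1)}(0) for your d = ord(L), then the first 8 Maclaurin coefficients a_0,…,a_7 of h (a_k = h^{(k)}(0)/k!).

f: a_k = 0, 1, 0, -1/3, 0, 1/5, 0, -1/7, …
f∘r: x↦r, Dx↦Dx/r' in L_f ⇒ L₀.
Derive L from L₀ (diff closure).
L = (4 + 16·x) + (1 + 4·x + 8·x^2)·Dx  (order 1).
h: a_k = 2, -8, 16, 0, -128, 512, -1024, 0, …
ICs: h(0) = 2.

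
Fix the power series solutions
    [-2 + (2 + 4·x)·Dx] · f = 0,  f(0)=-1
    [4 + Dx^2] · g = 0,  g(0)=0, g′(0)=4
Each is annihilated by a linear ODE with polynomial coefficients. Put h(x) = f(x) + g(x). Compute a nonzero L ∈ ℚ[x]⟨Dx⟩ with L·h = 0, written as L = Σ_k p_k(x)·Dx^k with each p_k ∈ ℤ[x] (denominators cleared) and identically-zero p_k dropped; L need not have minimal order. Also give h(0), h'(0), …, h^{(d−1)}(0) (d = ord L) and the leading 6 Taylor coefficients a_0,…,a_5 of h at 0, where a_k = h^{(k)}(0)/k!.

f: a_k = -1, -1, 1/2, -1/2, 5/8, -7/8, …
g: a_k = 0, 4, 0, -8/3, 0, 8/15, …
Weyl lclm of L_f,L_g ⇒ L₀ (ord ≤ 3).
L = (-28 - 64·x - 64·x^2) + (12 + 88·x + 192·x^2 + 128·x^3)·Dx + (-7 - 16·x - 16·x^2)·Dx^2 + (3 + 22·x + 48·x^2 + 32·x^3)·Dx^3  (order 3).
h: a_k = -1, 3, 1/2, -19/6, 5/8, -41/120, …
ICs: h(0) = -1, h′(0) = 3, h′′(0) = 1.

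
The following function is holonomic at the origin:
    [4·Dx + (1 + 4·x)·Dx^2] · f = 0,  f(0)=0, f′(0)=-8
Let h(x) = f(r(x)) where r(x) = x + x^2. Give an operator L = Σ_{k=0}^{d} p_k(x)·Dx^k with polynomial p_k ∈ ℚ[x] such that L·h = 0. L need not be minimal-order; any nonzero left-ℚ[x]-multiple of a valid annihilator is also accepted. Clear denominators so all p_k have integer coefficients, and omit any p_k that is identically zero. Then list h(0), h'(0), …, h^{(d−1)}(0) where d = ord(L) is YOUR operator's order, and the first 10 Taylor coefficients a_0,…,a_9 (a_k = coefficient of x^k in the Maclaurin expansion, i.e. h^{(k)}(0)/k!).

L = 2·Dx + (1 + 2·x)·Dx^2  (order 2).
h: a_k = 0, -8, 8, -32/3, 16, -128/5, 128/3, -512/7, 128, -2048/9, …
ICs: h(0) = 0, h′(0) = -8.

f: a_k = 0, -8, 16, -128/3, 128, -2048/5, 4096/3, -32768/7, 16384, -524288/9, …
h₀=f(r): pull back L_f along r ⇒ L₀.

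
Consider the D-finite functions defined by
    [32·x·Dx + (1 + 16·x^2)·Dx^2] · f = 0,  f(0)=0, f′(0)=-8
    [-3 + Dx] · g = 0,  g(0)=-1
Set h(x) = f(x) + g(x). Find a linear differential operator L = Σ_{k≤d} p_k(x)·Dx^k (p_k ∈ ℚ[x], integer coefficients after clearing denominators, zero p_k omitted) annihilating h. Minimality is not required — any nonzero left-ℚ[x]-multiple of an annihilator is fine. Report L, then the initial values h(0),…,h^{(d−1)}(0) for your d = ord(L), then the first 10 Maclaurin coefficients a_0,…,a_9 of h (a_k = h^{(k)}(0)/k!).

f: a_k = 0, -8, 0, 128/3, 0, -2048/5, 0, 32768/7, 0, -524288/9, …
g: a_k = -1, -3, -9/2, -9/2, -27/8, -81/40, -81/80, -243/560, -729/4480, -243/4480, …
Sum ⇒ L₀ = lclm(L_f,L_g) in ℚ(x)⟨Dx⟩.
L = (96 - 288·x - 4608·x^2 - 4608·x^3)·Dx + (-41 + 1248·x^2 - 2304·x^4)·Dx^2 + (3 + 32·x + 96·x^2 + 512·x^3 + 768·x^4)·Dx^3  (order 3).
h: a_k = -1, -11, -9/2, 229/6, -27/8, -3293/8, -81/80, 2621197/560, -729/4480, -2348812427/40320, …
ICs: h(0) = -1, h′(0) = -11, h′′(0) = -9.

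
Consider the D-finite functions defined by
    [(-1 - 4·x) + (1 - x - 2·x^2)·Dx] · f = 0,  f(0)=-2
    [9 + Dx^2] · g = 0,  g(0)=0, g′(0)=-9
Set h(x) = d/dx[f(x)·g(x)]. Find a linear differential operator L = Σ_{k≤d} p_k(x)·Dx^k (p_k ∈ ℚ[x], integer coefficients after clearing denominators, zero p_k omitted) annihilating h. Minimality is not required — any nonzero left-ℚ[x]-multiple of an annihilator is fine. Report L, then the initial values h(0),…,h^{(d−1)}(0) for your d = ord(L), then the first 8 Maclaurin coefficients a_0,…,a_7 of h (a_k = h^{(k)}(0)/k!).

f: a_k = -2, -2, -6, -10, -22, -42, -86, -170, …
g: a_k = 0, -9, 0, 27/2, 0, -243/40, 0, 729/560, …
L₀ := L_f ⊗_s L_g (sym. prod.), ord ≤ 2.
Derive L from L₀ (diff closure).
L = (-33 - 162·x - 243·x^2 + 324·x^3 + 324·x^4) + (-6 - 6·x + 108·x^2 + 144·x^3)·Dx + (5 - 14·x - 19·x^2 + 36·x^3 + 36·x^4)·Dx^2  (order 2).
h: a_k = 18, 36, 81, 252, 2583/4, 15309/10, 143037/40, 285921/35, …
ICs: h(0) = 18, h′(0) = 36.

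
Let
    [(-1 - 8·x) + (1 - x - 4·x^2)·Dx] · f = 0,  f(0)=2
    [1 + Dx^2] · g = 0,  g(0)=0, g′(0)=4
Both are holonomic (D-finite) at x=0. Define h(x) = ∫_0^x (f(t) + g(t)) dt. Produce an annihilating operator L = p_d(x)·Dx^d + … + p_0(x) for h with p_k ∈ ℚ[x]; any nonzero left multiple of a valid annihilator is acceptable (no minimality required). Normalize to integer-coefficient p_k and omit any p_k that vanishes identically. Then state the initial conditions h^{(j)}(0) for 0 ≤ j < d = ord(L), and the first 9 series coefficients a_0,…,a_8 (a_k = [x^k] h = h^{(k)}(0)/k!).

f: a_k = 2, 2, 10, 18, 58, 130, 362, 882, 2330, …
g: a_k = 0, 4, 0, -2/3, 0, 1/30, 0, -1/1260, 0, …
L₀ := lclm(L_f,L_g); ord L₀ ≤ 1+2.
h=∫₀ˣh₀: take L = L₀·Dx.
L = (55 + 486·x + 553·x^2 + 1488·x^3 + 80·x^4 + 128·x^5)·Dx + (-11 - 11·x - 23·x^2 + 169·x^3 + 348·x^4 + 48·x^5 + 64·x^6)·Dx^2 + (55 + 486·x + 553·x^2 + 1488·x^3 + 80·x^4 + 128·x^5)·Dx^3 + (-11 - 11·x - 23·x^2 + 169·x^3 + 348·x^4 + 48·x^5 + 64·x^6)·Dx^4  (order 4).
h: a_k = 0, 2, 3, 10/3, 13/3, 58/5, 3901/180, 362/7, 1111319/10080, …
ICs: h(0) = 0, h′(0) = 2, h′′(0) = 6, h′′′(0) = 20.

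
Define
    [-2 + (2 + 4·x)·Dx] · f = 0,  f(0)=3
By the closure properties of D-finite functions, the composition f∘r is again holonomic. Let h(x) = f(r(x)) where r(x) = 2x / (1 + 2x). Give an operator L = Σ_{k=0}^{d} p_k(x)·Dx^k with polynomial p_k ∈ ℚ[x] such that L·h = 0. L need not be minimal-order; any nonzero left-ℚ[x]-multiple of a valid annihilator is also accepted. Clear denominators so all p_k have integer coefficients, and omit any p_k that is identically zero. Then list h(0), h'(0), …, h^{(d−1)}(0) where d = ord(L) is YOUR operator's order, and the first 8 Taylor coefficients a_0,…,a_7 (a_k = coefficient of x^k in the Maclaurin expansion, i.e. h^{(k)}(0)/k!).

f: a_k = 3, 3, -3/2, 3/2, -15/8, 21/8, -63/16, 99/16, …
Substitute x→r, Dx→(1/r')Dx; clear ⇒ L₀.
L = -2 + (1 + 8·x + 12·x^2)·Dx  (order 1).
h: a_k = 3, 6, -18, 60, -222, 900, -3924, 18072, …
ICs: h(0) = 3.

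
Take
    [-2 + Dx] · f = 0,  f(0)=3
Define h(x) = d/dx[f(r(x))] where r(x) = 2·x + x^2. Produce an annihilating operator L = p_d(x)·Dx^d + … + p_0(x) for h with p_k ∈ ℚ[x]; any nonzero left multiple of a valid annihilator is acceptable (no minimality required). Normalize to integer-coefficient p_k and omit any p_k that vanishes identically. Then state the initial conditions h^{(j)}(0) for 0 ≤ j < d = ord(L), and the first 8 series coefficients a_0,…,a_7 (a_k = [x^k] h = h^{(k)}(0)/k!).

L = (5 + 8·x + 4·x^2) + (-1 - x)·Dx  (order 1).
h: a_k = 12, 60, 168, 344, 568, 3992/5, 2960/3, 115088/105, …
ICs: h(0) = 12.

f: a_k = 3, 6, 6, 4, 2, 4/5, 4/15, 8/105, …
L₀ from L_f via x↦r, Dx↦r'^{-1}Dx.
h=h₀': d/dx-closure on L₀ ⇒ L.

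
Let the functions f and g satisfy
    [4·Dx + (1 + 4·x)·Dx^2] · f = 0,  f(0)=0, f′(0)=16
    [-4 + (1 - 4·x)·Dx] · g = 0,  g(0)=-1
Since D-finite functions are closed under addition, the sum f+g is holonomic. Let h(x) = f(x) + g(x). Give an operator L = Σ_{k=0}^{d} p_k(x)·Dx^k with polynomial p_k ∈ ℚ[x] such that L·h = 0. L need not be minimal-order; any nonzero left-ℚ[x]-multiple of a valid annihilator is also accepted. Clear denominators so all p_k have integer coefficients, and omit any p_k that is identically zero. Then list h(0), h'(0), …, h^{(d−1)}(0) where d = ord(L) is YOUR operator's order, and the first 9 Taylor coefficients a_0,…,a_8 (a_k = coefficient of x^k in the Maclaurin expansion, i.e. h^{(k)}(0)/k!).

L = (-160 - 128·x)·Dx + (-16 - 256·x - 256·x^2)·Dx^2 + (3 + 4·x - 48·x^2 - 64·x^3)·Dx^3  (order 3).
h: a_k = -1, 12, -48, 64/3, -512, -1024/5, -20480/3, -49152/7, -98304, …
ICs: h(0) = -1, h′(0) = 12, h′′(0) = -96.

f: a_k = 0, 16, -32, 256/3, -256, 4096/5, -8192/3, 65536/7, -32768, …
g: a_k = -1, -4, -16, -64, -256, -1024, -4096, -16384, -65536, …
Weyl lclm of L_f,L_g ⇒ L₀ (ord ≤ 3).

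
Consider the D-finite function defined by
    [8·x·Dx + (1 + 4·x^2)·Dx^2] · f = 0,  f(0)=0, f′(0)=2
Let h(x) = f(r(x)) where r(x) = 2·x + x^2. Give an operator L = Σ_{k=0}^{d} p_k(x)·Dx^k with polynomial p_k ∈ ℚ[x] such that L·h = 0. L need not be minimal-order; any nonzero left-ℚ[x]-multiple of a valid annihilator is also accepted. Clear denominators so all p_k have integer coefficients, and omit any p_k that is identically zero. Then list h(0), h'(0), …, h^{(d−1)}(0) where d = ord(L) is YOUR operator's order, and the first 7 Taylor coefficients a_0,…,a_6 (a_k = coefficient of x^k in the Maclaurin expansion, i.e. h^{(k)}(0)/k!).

L = (-1 + 32·x + 64·x^2 + 48·x^3 + 12·x^4)·Dx + (1 + x + 16·x^2 + 32·x^3 + 20·x^4 + 4·x^5)·Dx^2  (order 2).
h: a_k = 0, 4, 2, -64/3, -32, 944/5, 1528/3, …
ICs: h(0) = 0, h′(0) = 4.

f: a_k = 0, 2, 0, -8/3, 0, 32/5, 0, …
Substitute x→r, Dx→(1/r')Dx; clear ⇒ L₀.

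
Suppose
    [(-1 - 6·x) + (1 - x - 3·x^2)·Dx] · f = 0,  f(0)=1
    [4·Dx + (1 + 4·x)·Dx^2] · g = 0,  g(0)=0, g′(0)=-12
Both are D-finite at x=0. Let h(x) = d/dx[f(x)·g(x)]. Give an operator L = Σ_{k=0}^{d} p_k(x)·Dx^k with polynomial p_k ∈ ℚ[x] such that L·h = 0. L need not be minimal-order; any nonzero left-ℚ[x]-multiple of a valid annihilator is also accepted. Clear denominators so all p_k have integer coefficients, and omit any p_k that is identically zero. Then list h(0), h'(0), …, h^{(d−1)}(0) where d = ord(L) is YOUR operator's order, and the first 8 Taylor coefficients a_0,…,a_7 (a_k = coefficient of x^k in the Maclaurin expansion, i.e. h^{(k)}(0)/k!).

L = (218 + 1080·x + 2592·x^2) + (-1 + 142·x + 1224·x^2 + 2016·x^3)·Dx + (-5 - 39·x - 37·x^2 + 228·x^3 + 288·x^4)·Dx^2  (order 2).
h: a_k = -12, 24, -264, 560, -3692, 51888/5, -262756/5, 6232096/35, …
ICs: h(0) = -12, h′(0) = 24.

f: a_k = 1, 1, 4, 7, 19, 40, 97, 217, …
g: a_k = 0, -12, 24, -64, 192, -3072/5, 2048, -49152/7, …
h₀=f·g: eliminate ⇒ L₀, order ≤ 1·2.
h=h₀': d/dx-closure on L₀ ⇒ L.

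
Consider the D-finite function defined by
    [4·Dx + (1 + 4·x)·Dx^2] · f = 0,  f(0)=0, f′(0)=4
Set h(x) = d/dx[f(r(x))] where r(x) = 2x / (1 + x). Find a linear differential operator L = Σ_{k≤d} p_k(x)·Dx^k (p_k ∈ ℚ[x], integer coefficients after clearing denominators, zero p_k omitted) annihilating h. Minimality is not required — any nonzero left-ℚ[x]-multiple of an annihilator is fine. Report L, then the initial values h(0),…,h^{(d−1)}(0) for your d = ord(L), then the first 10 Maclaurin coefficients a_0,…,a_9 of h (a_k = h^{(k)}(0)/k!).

f: a_k = 0, 4, -8, 64/3, -64, 1024/5, -2048/3, 16384/7, -8192, 262144/9, …
L₀ from L_f via x↦r, Dx↦r'^{-1}Dx.
h₀' ⇒ L via d/dx closure of L₀.
L = (10 + 18·x) + (1 + 10·x + 9·x^2)·Dx  (order 1).
h: a_k = 8, -80, 728, -6560, 59048, -531440, 4782968, -43046720, 387420488, -3486784400, …
ICs: h(0) = 8.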